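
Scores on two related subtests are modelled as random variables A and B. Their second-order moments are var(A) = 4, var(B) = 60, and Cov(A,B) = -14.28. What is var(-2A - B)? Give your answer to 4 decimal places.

18.8800

var(-2A - B) = (-2)²·var(A) + (-1)²·var(B) + 2·(-2)·(-1)·Cov(A,B)
= 4·4 + 1·60 + 4·-14.28 = 18.88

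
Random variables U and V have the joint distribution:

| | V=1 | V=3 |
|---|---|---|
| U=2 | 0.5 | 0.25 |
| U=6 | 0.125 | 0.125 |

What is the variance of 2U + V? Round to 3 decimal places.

E[U] = 3,  E[V] = 1.75,  E[UV] = 5.5
Var(U) = 12 − (3)² = 3;  Var(V) = 4 − (1.75)² = 0.9375
Cov(U,V) = 5.5 − (3)(1.75) = 0.25
Var(2U + V) = (2)²·3 + (1)²·0.9375 + 2·(2)·(1)·0.25 = 13.9375

13.938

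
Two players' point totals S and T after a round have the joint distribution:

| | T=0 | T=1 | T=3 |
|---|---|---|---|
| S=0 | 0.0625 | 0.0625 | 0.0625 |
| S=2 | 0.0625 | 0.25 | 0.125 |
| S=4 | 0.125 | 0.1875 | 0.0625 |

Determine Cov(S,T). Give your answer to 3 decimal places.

-0.219

E[S] = 2.375,  E[T] = 1.25
E[ST] = 2.75
Cov(S,T) = E[ST] − E[S]E[T] = 2.75 − (2.375)(1.25) = -0.21875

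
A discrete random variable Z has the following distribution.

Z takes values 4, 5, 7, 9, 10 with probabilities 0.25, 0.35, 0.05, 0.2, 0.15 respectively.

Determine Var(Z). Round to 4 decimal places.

5.4400

E[Z] = (4)(0.25) + (5)(0.35) + (7)(0.05) + (9)(0.2) + (10)(0.15) = 6.4
E[Z²] = (4)²(0.25) + (5)²(0.35) + (7)²(0.05) + (9)²(0.2) + (10)²(0.15) = 46.4
Var(Z) = E[Z²] − (E[Z])² = 46.4 − (6.4)² = 5.44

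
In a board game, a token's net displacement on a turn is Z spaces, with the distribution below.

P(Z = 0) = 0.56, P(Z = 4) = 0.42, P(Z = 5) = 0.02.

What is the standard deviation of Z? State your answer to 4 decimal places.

2.0129

E[Z] = (0)(0.56) + (4)(0.42) + (5)(0.02) = 1.78
E[Z²] = (0)²(0.56) + (4)²(0.42) + (5)²(0.02) = 7.22
Var(Z) = E[Z²] − (E[Z])² = 7.22 − (1.78)² = 4.0516
sd(Z) = √4.0516 ≈ 2.0129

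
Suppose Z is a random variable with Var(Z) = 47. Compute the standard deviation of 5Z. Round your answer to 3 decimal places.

34.278

Var(5Z) = (5)²·47 = 1175
sd(5Z) = √1175 ≈ 34.278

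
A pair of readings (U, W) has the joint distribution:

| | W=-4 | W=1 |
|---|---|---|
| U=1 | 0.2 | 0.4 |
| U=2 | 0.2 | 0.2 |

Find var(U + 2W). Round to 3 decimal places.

E[U] = 1.4,  E[W] = -1,  E[UW] = -1.6
var(U) = 2.2 − (1.4)² = 0.24;  var(W) = 7 − (-1)² = 6
cov(U,W) = -1.6 − (1.4)(-1) = -0.2
var(U + 2W) = (1)²·0.24 + (2)²·6 + 2·(1)·(2)·-0.2 = 23.44

23.440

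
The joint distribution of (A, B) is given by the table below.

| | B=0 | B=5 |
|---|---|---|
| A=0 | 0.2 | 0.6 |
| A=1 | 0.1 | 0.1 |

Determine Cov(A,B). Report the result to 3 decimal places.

-0.200

E[A] = 0.2,  E[B] = 3.5
E[AB] = 0.5
Cov(A,B) = E[AB] − E[A]E[B] = 0.5 − (0.2)(3.5) = -0.2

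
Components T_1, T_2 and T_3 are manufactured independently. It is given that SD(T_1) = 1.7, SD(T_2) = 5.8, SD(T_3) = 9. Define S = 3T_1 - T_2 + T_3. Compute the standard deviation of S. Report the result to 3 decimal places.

11.860

V(T_1) = 2.89, V(T_2) = 33.64, V(T_3) = 81
By independence, V(S) = (3)²V(T_1) + (-1)²V(T_2) + (1)²V(T_3)
= (3)²·2.89 + (-1)²·33.64 + (1)²·81 = 140.65
SD(S) = √140.65 ≈ 11.860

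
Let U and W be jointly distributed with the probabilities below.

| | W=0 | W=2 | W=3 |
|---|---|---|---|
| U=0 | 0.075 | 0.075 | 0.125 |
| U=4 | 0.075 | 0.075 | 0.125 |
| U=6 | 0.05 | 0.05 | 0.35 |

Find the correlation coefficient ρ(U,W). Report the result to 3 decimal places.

0.221

E[U] = 3.8,  E[W] = 2.2
E[UW] = 9
cov(U,W) = E[UW] − E[U]E[W] = 9 − (3.8)(2.2) = 0.64
var(U) = 6.16,  var(W) = 1.36
ρ = 0.64 / √(6.16·1.36) ≈ 0.221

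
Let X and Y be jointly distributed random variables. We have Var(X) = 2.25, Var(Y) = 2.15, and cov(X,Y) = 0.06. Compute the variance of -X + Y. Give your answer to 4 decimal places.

Var(-X + Y) = (-1)²·Var(X) + (1)²·Var(Y) + 2·(-1)·(1)·cov(X,Y)
= 1·2.25 + 1·2.15 + -2·0.06 = 4.28

4.2800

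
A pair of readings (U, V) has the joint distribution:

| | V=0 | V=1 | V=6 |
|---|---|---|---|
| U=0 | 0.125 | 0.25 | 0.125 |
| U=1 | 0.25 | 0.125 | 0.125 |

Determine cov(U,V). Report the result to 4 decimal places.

-0.0625

E[U] = 0.5,  E[V] = 1.875
E[UV] = 0.875
cov(U,V) = E[UV] − E[U]E[V] = 0.875 − (0.5)(1.875) = -0.0625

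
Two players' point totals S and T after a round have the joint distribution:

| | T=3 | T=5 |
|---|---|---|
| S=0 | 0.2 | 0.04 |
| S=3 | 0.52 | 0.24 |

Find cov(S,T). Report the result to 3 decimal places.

0.163

E[S] = 2.28,  E[T] = 3.56
E[ST] = 8.28
cov(S,T) = E[ST] − E[S]E[T] = 8.28 − (2.28)(3.56) = 0.1632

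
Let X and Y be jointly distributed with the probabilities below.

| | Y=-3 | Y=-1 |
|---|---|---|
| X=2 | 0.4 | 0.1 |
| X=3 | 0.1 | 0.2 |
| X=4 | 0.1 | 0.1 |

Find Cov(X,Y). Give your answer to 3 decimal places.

0.240

E[X] = 2.7,  E[Y] = -2.2
E[XY] = -5.7
Cov(X,Y) = E[XY] − E[X]E[Y] = -5.7 − (2.7)(-2.2) = 0.24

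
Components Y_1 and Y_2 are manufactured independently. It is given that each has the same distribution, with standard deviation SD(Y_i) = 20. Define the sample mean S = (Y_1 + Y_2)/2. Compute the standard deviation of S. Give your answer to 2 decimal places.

14.14

Var(Y_i) = (20)² = 400
By independence, Var(S) = (0.5)²Var(Y_1) + (0.5)²Var(Y_2)
= (0.5)²·400 + (0.5)²·400 = 200
SD(S) = √200 ≈ 14.14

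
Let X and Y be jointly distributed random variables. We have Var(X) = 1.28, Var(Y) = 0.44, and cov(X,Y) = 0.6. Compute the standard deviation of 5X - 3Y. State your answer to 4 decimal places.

Var(5X - 3Y) = (5)²·Var(X) + (-3)²·Var(Y) + 2·(5)·(-3)·cov(X,Y)
= 25·1.28 + 9·0.44 + -30·0.6 = 17.96
SD(5X - 3Y) = √17.96 ≈ 4.2379

4.2379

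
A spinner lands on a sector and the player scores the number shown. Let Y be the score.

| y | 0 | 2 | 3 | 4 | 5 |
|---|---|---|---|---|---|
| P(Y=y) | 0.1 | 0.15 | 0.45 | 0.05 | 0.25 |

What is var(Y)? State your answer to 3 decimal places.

2.090

E[Y] = (0)(0.1) + (2)(0.15) + (3)(0.45) + (4)(0.05) + (5)(0.25) = 3.1
E[Y²] = (0)²(0.1) + (2)²(0.15) + (3)²(0.45) + (4)²(0.05) + (5)²(0.25) = 11.7
var(Y) = E[Y²] − (E[Y])² = 11.7 − (3.1)² = 2.09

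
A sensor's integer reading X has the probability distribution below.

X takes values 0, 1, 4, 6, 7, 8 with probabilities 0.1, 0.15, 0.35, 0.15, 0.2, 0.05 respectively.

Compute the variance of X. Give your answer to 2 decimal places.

6.09

E[X] = (0)(0.1) + (1)(0.15) + (4)(0.35) + (6)(0.15) + (7)(0.2) + (8)(0.05) = 4.25
E[X²] = (0)²(0.1) + (1)²(0.15) + (4)²(0.35) + (6)²(0.15) + (7)²(0.2) + (8)²(0.05) = 24.15
Var(X) = E[X²] − (E[X])² = 24.15 − (4.25)² = 6.0875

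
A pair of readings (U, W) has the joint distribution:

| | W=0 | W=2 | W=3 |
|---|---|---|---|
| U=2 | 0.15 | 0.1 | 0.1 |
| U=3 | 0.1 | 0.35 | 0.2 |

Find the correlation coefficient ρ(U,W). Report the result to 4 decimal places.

0.2428

E[U] = 2.65,  E[W] = 1.8
E[UW] = 4.9
Cov(U,W) = E[UW] − E[U]E[W] = 4.9 − (2.65)(1.8) = 0.13
V(U) = 0.2275,  V(W) = 1.26
ρ = 0.13 / √(0.2275·1.26) ≈ 0.2428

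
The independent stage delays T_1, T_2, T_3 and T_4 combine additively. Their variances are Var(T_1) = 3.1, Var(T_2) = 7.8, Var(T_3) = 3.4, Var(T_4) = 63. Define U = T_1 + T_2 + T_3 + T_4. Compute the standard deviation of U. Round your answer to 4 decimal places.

By independence, Var(U) = (1)²Var(T_1) + (1)²Var(T_2) + (1)²Var(T_3) + (1)²Var(T_4)
= (1)²·3.1 + (1)²·7.8 + (1)²·3.4 + (1)²·63 = 77.3
sd(U) = √77.3 ≈ 8.7920

8.7920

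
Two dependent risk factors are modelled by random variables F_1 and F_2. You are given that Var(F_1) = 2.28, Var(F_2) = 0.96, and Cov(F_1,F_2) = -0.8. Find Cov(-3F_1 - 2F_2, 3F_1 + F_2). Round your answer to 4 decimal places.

-15.2400

Cov(-3F_1 - 2F_2, 3F_1 + F_2) = (-3)(3)Var(F_1) + (-2)(1)Var(F_2) + [(-3)(1) + (-2)(3)]Cov(F_1,F_2)
= -9·2.28 + -2·0.96 + -9·-0.8 = -15.24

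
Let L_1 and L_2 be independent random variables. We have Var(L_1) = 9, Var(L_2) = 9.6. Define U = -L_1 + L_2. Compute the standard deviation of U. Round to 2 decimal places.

4.31

By independence, Var(U) = (-1)²Var(L_1) + (1)²Var(L_2)
= (-1)²·9 + (1)²·9.6 = 18.6
SD(U) = √18.6 ≈ 4.31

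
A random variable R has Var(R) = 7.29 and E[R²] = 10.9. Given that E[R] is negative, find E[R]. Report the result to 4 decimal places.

-1.9000

(E[R])² = E[R²] − Var(R) = 10.9 − 7.29 = 3.61
E[R] = −√3.61 = -1.9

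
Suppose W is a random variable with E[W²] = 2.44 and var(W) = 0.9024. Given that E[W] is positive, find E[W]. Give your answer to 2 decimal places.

1.24

(E[W])² = E[W²] − var(W) = 2.44 − 0.9024 = 1.5376
E[W] = √1.5376 = 1.24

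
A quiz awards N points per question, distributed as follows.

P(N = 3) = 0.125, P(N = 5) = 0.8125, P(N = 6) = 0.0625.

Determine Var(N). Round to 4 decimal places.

0.5273

E[N] = (3)(0.125) + (5)(0.8125) + (6)(0.0625) = 4.8125
E[N²] = (3)²(0.125) + (5)²(0.8125) + (6)²(0.0625) = 23.6875
Var(N) = E[N²] − (E[N])² = 23.6875 − (4.8125)² = 0.52734375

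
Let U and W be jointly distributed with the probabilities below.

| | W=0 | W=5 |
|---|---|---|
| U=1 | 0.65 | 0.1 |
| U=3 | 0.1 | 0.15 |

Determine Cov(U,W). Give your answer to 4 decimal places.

E[U] = 1.5,  E[W] = 1.25
E[UW] = 2.75
Cov(U,W) = E[UW] − E[U]E[W] = 2.75 − (1.5)(1.25) = 0.875

0.8750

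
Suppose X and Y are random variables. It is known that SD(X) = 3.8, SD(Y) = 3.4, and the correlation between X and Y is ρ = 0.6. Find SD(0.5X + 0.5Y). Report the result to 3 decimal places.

3.221

V(X) = (3.8)² = 14.44;  V(Y) = (3.4)² = 11.56
Cov(X,Y) = ρ·SD(X)·SD(Y) = 0.6·3.8·3.4 = 7.752
V(0.5X + 0.5Y) = (0.5)²·V(X) + (0.5)²·V(Y) + 2·(0.5)·(0.5)·Cov(X,Y)
= 0.25·14.44 + 0.25·11.56 + 0.5·7.752 = 10.376
SD(0.5X + 0.5Y) = √10.376 ≈ 3.221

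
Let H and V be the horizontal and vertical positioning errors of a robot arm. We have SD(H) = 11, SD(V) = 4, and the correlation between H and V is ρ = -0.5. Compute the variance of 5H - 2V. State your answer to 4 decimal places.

3529.0000

Var(H) = (11)² = 121;  Var(V) = (4)² = 16
Cov(H,V) = ρ·SD(H)·SD(V) = -0.5·11·4 = -22
Var(5H - 2V) = (5)²·Var(H) + (-2)²·Var(V) + 2·(5)·(-2)·Cov(H,V)
= 25·121 + 4·16 + -20·-22 = 3529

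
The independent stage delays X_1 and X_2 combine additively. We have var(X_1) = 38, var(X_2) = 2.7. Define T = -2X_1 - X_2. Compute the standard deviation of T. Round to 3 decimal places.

By independence, var(T) = (-2)²var(X_1) + (-1)²var(X_2)
= (-2)²·38 + (-1)²·2.7 = 154.7
SD(T) = √154.7 ≈ 12.438

12.438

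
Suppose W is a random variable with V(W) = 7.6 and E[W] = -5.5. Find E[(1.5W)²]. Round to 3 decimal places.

E[1.5W] = 1.5·-5.5 = -8.25
V(1.5W) = (1.5)²·7.6 = 17.1
E[(1.5W)²] = V((1.5W)) + (E[(1.5W)])² = 17.1 + (-8.25)² = 85.1625

85.163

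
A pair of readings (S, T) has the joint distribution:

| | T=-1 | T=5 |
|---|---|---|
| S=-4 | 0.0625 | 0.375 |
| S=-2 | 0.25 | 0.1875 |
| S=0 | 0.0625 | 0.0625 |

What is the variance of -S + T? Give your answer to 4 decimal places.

13.1094

E[S] = -2.625,  E[T] = 2.75,  E[ST] = -8.625
Var(S) = 8.75 − (-2.625)² = 1.859375;  Var(T) = 16 − (2.75)² = 8.4375
cov(S,T) = -8.625 − (-2.625)(2.75) = -1.40625
Var(-S + T) = (-1)²·1.859375 + (1)²·8.4375 + 2·(-1)·(1)·-1.40625 = 13.109375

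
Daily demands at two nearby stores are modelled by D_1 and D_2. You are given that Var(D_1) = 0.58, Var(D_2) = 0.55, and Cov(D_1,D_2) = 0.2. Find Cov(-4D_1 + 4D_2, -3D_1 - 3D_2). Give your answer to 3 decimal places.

0.360

Cov(-4D_1 + 4D_2, -3D_1 - 3D_2) = (-4)(-3)Var(D_1) + (4)(-3)Var(D_2) + [(-4)(-3) + (4)(-3)]Cov(D_1,D_2)
= 12·0.58 + -12·0.55 + 0·0.2 = 0.36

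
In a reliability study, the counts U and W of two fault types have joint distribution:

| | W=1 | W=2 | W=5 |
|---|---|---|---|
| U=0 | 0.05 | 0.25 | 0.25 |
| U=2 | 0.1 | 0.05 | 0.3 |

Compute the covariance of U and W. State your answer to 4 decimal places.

0.2500

E[U] = 0.9,  E[W] = 3.5
E[UW] = 3.4
Cov(U,W) = E[UW] − E[U]E[W] = 3.4 − (0.9)(3.5) = 0.25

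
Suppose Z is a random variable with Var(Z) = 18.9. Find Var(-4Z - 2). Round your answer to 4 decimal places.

Var(-4Z - 2) = (-4)²·Var(Z) = 16·18.9 = 302.4

302.4000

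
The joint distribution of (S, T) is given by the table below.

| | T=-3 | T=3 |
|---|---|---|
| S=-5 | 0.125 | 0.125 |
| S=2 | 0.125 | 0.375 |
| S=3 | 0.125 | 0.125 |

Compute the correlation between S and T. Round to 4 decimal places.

0.1210

E[S] = 0.5,  E[T] = 0.75
E[ST] = 1.5
cov(S,T) = E[ST] − E[S]E[T] = 1.5 − (0.5)(0.75) = 1.125
Var(S) = 10.25,  Var(T) = 8.4375
ρ = 1.125 / √(10.25·8.4375) ≈ 0.1210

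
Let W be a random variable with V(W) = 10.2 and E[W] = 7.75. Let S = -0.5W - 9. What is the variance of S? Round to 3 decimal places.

V(-0.5W - 9) = (-0.5)²·V(W) = 0.25·10.2 = 2.55

2.550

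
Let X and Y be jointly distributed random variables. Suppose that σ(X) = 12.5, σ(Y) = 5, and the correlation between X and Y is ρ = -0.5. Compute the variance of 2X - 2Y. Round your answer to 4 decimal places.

975.0000

var(X) = (12.5)² = 156.25;  var(Y) = (5)² = 25
Cov(X,Y) = ρ·σ(X)·σ(Y) = -0.5·12.5·5 = -31.25
var(2X - 2Y) = (2)²·var(X) + (-2)²·var(Y) + 2·(2)·(-2)·Cov(X,Y)
= 4·156.25 + 4·25 + -8·-31.25 = 975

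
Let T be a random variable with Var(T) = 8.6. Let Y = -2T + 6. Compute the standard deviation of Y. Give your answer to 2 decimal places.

Var(-2T + 6) = (-2)²·8.6 = 34.4
SD(Y) = √34.4 ≈ 5.87

5.87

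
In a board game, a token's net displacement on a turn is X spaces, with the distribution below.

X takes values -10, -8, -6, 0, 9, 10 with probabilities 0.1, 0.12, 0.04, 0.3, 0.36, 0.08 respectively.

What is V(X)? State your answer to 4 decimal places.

E[X] = (-10)(0.1) + (-8)(0.12) + (-6)(0.04) + (0)(0.3) + (9)(0.36) + (10)(0.08) = 1.84
E[X²] = (-10)²(0.1) + (-8)²(0.12) + (-6)²(0.04) + (0)²(0.3) + (9)²(0.36) + (10)²(0.08) = 56.28
V(X) = E[X²] − (E[X])² = 56.28 − (1.84)² = 52.8944

52.8944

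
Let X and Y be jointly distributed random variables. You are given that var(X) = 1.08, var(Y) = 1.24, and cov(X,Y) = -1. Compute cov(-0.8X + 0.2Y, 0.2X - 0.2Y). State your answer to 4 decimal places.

cov(-0.8X + 0.2Y, 0.2X - 0.2Y) = (-0.8)(0.2)var(X) + (0.2)(-0.2)var(Y) + [(-0.8)(-0.2) + (0.2)(0.2)]cov(X,Y)
= -0.16·1.08 + -0.04·1.24 + 0.2·-1 = -0.4224

-0.4224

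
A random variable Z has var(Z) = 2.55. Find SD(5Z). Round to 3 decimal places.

var(5Z) = (5)²·2.55 = 63.75
SD(5Z) = √63.75 ≈ 7.984

7.984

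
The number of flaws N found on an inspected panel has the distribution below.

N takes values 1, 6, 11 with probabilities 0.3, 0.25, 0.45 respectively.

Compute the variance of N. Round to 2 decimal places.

18.19

E[N] = (1)(0.3) + (6)(0.25) + (11)(0.45) = 6.75
E[N²] = (1)²(0.3) + (6)²(0.25) + (11)²(0.45) = 63.75
Var(N) = E[N²] − (E[N])² = 63.75 − (6.75)² = 18.1875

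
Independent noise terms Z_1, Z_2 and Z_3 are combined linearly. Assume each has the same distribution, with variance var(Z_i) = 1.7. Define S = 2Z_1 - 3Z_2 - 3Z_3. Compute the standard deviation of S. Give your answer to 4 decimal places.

By independence, var(S) = (2)²var(Z_1) + (-3)²var(Z_2) + (-3)²var(Z_3)
= (2)²·1.7 + (-3)²·1.7 + (-3)²·1.7 = 37.4
SD(S) = √37.4 ≈ 6.1156

6.1156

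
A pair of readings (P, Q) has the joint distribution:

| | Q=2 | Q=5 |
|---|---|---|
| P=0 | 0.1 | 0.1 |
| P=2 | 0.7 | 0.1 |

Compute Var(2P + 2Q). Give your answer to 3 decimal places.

E[P] = 1.6,  E[Q] = 2.6,  E[PQ] = 3.8
Var(P) = 3.2 − (1.6)² = 0.64;  Var(Q) = 8.2 − (2.6)² = 1.44
Cov(P,Q) = 3.8 − (1.6)(2.6) = -0.36
Var(2P + 2Q) = (2)²·0.64 + (2)²·1.44 + 2·(2)·(2)·-0.36 = 5.44

5.440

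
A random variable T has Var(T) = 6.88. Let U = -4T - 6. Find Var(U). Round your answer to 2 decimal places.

Var(-4T - 6) = (-4)²·Var(T) = 16·6.88 = 110.08

110.08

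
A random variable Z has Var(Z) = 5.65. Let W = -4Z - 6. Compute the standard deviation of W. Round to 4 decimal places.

9.5079

Var(-4Z - 6) = (-4)²·5.65 = 90.4
SD(W) = √90.4 ≈ 9.5079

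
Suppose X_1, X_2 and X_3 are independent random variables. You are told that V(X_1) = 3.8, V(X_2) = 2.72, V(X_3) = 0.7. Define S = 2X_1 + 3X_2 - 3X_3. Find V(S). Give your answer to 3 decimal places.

45.980

By independence, V(S) = (2)²V(X_1) + (3)²V(X_2) + (-3)²V(X_3)
= (2)²·3.8 + (3)²·2.72 + (-3)²·0.7 = 45.98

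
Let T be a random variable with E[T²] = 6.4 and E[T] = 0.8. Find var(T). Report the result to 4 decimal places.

var(T) = 6.4 − (0.8)² = 5.76

5.7600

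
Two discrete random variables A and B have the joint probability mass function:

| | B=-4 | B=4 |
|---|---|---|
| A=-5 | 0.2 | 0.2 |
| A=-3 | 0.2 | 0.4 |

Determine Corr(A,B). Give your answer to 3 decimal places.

E[A] = -3.8,  E[B] = 0.8
E[AB] = -2.4
Cov(A,B) = E[AB] − E[A]E[B] = -2.4 − (-3.8)(0.8) = 0.64
Var(A) = 0.96,  Var(B) = 15.36
ρ = 0.64 / √(0.96·15.36) ≈ 0.167

0.167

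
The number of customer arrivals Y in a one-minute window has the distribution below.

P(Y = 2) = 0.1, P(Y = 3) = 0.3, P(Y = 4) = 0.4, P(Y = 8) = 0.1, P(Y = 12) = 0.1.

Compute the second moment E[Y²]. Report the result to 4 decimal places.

E[Y²] = (2)²(0.1) + (3)²(0.3) + (4)²(0.4) + (8)²(0.1) + (12)²(0.1) = 30.3

30.3000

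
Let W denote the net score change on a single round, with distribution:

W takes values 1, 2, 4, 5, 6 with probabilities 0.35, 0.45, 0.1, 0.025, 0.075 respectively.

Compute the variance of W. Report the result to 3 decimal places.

2.124

E[W] = (1)(0.35) + (2)(0.45) + (4)(0.1) + (5)(0.025) + (6)(0.075) = 2.225
E[W²] = (1)²(0.35) + (2)²(0.45) + (4)²(0.1) + (5)²(0.025) + (6)²(0.075) = 7.075
Var(W) = E[W²] − (E[W])² = 7.075 − (2.225)² = 2.124375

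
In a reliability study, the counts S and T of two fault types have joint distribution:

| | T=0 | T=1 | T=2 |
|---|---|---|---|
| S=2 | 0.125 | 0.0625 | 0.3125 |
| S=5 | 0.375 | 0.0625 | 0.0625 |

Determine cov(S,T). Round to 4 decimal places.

E[S] = 3.5,  E[T] = 0.875
E[ST] = 2.3125
cov(S,T) = E[ST] − E[S]E[T] = 2.3125 − (3.5)(0.875) = -0.75

-0.7500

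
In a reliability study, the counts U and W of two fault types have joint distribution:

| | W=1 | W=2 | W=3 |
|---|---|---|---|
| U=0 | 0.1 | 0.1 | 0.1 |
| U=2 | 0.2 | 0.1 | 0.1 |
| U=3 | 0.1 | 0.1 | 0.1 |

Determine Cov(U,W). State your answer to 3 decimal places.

E[U] = 1.7,  E[W] = 1.9
E[UW] = 3.2
Cov(U,W) = E[UW] − E[U]E[W] = 3.2 − (1.7)(1.9) = -0.03

-0.030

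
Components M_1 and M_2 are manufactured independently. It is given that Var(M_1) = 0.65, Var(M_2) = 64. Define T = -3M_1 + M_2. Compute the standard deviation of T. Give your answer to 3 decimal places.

8.358

By independence, Var(T) = (-3)²Var(M_1) + (1)²Var(M_2)
= (-3)²·0.65 + (1)²·64 = 69.85
SD(T) = √69.85 ≈ 8.358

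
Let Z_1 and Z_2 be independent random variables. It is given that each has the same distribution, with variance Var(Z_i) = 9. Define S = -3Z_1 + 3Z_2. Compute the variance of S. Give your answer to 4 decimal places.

162.0000

By independence, Var(S) = (-3)²Var(Z_1) + (3)²Var(Z_2)
= (-3)²·9 + (3)²·9 = 162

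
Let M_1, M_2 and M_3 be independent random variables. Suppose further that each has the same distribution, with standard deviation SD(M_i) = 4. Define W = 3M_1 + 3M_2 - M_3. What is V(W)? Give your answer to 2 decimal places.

V(M_i) = (4)² = 16
By independence, V(W) = (3)²V(M_1) + (3)²V(M_2) + (-1)²V(M_3)
= (3)²·16 + (3)²·16 + (-1)²·16 = 304

304.00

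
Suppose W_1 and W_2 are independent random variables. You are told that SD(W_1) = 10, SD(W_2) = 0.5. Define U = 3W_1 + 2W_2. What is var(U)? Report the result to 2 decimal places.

var(W_1) = 100, var(W_2) = 0.25
By independence, var(U) = (3)²var(W_1) + (2)²var(W_2)
= (3)²·100 + (2)²·0.25 = 901

901.00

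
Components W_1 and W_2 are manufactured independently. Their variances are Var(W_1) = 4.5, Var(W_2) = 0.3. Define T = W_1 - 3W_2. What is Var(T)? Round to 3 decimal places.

By independence, Var(T) = (1)²Var(W_1) + (-3)²Var(W_2)
= (1)²·4.5 + (-3)²·0.3 = 7.2

7.200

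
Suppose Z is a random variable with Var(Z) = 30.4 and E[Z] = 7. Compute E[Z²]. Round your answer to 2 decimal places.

E[Z²] = Var(Z) + (E[Z])² = 30.4 + (7)² = 79.4

79.40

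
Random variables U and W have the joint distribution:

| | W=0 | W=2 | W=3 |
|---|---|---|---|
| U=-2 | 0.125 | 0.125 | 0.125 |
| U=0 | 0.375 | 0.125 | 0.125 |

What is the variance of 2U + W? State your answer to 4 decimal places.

4.1875

E[U] = -0.75,  E[W] = 1.25,  E[UW] = -1.25
Var(U) = 1.5 − (-0.75)² = 0.9375;  Var(W) = 3.25 − (1.25)² = 1.6875
Cov(U,W) = -1.25 − (-0.75)(1.25) = -0.3125
Var(2U + W) = (2)²·0.9375 + (1)²·1.6875 + 2·(2)·(1)·-0.3125 = 4.1875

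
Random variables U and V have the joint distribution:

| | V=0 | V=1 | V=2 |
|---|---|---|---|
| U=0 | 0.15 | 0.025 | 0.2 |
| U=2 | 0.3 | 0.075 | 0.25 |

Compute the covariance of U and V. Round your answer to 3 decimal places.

-0.100

E[U] = 1.25,  E[V] = 1
E[UV] = 1.15
cov(U,V) = E[UV] − E[U]E[V] = 1.15 − (1.25)(1) = -0.1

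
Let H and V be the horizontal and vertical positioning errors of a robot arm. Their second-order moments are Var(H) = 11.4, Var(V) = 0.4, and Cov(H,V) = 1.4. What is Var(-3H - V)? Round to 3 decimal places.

Var(-3H - V) = (-3)²·Var(H) + (-1)²·Var(V) + 2·(-3)·(-1)·Cov(H,V)
= 9·11.4 + 1·0.4 + 6·1.4 = 111.4

111.400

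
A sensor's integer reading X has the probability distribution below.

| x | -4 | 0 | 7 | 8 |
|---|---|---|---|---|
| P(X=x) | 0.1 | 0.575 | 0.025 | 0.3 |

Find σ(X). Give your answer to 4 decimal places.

E[X] = (-4)(0.1) + (0)(0.575) + (7)(0.025) + (8)(0.3) = 2.175
E[X²] = (-4)²(0.1) + (0)²(0.575) + (7)²(0.025) + (8)²(0.3) = 22.025
Var(X) = E[X²] − (E[X])² = 22.025 − (2.175)² = 17.294375
σ(X) = √17.294375 ≈ 4.1587

4.1587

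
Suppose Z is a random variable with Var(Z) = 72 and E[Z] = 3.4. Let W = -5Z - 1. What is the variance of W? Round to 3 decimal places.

1800.000

Var(-5Z - 1) = (-5)²·Var(Z) = 25·72 = 1800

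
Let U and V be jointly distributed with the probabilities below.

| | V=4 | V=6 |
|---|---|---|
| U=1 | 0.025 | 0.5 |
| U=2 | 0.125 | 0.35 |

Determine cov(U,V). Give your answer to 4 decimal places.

E[U] = 1.475,  E[V] = 5.7
E[UV] = 8.3
cov(U,V) = E[UV] − E[U]E[V] = 8.3 − (1.475)(5.7) = -0.1075

-0.1075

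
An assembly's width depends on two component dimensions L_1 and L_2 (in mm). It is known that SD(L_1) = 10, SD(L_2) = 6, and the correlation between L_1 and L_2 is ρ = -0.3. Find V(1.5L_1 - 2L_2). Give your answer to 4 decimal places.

V(L_1) = (10)² = 100;  V(L_2) = (6)² = 36
Cov(L_1,L_2) = ρ·SD(L_1)·SD(L_2) = -0.3·10·6 = -18
V(1.5L_1 - 2L_2) = (1.5)²·V(L_1) + (-2)²·V(L_2) + 2·(1.5)·(-2)·Cov(L_1,L_2)
= 2.25·100 + 4·36 + -6·-18 = 477

477.0000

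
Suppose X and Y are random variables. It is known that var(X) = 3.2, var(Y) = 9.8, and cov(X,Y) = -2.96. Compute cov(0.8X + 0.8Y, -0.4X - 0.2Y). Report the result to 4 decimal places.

-1.1712

cov(0.8X + 0.8Y, -0.4X - 0.2Y) = (0.8)(-0.4)var(X) + (0.8)(-0.2)var(Y) + [(0.8)(-0.2) + (0.8)(-0.4)]cov(X,Y)
= -0.32·3.2 + -0.16·9.8 + -0.48·-2.96 = -1.1712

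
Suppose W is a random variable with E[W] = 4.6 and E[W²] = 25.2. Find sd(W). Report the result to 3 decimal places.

var(W) = 25.2 − (4.6)² = 4.04
sd(W) = √4.04 ≈ 2.010

2.010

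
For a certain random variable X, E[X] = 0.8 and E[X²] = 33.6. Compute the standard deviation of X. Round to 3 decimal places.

5.741

var(X) = 33.6 − (0.8)² = 32.96
SD(X) = √32.96 ≈ 5.741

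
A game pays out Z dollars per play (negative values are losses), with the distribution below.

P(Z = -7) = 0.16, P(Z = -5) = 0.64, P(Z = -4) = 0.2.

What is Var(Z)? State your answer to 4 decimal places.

0.8256

E[Z] = (-7)(0.16) + (-5)(0.64) + (-4)(0.2) = -5.12
E[Z²] = (-7)²(0.16) + (-5)²(0.64) + (-4)²(0.2) = 27.04
Var(Z) = E[Z²] − (E[Z])² = 27.04 − (-5.12)² = 0.8256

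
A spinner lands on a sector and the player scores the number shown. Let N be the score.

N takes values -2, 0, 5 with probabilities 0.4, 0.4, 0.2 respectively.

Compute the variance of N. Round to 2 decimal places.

6.56

E[N] = (-2)(0.4) + (0)(0.4) + (5)(0.2) = 0.2
E[N²] = (-2)²(0.4) + (0)²(0.4) + (5)²(0.2) = 6.6
var(N) = E[N²] − (E[N])² = 6.6 − (0.2)² = 6.56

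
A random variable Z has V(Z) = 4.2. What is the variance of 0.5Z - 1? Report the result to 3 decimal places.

1.050

V(0.5Z - 1) = (0.5)²·V(Z) = 0.25·4.2 = 1.05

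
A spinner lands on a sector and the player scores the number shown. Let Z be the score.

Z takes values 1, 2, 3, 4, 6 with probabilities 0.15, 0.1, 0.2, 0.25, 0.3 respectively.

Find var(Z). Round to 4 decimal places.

E[Z] = (1)(0.15) + (2)(0.1) + (3)(0.2) + (4)(0.25) + (6)(0.3) = 3.75
E[Z²] = (1)²(0.15) + (2)²(0.1) + (3)²(0.2) + (4)²(0.25) + (6)²(0.3) = 17.15
var(Z) = E[Z²] − (E[Z])² = 17.15 − (3.75)² = 3.0875

3.0875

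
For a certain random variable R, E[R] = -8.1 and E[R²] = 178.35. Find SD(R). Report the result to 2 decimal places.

10.62

V(R) = 178.35 − (-8.1)² = 112.74
SD(R) = √112.74 ≈ 10.62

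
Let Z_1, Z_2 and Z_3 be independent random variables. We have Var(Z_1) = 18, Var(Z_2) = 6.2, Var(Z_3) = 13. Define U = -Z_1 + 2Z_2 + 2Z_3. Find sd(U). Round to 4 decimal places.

By independence, Var(U) = (-1)²Var(Z_1) + (2)²Var(Z_2) + (2)²Var(Z_3)
= (-1)²·18 + (2)²·6.2 + (2)²·13 = 94.8
sd(U) = √94.8 ≈ 9.7365

9.7365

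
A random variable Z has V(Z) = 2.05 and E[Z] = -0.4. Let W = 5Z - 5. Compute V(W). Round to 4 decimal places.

V(5Z - 5) = (5)²·V(Z) = 25·2.05 = 51.25

51.2500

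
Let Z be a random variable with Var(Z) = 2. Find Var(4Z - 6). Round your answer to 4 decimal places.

Var(4Z - 6) = (4)²·Var(Z) = 16·2 = 32

32.0000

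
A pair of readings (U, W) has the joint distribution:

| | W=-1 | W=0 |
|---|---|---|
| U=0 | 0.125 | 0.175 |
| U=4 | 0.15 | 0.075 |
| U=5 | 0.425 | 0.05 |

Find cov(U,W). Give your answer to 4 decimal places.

E[U] = 3.275,  E[W] = -0.7
E[UW] = -2.725
cov(U,W) = E[UW] − E[U]E[W] = -2.725 − (3.275)(-0.7) = -0.4325

-0.4325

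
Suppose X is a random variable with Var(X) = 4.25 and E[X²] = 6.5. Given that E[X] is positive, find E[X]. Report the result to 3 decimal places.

1.500

(E[X])² = E[X²] − Var(X) = 6.5 − 4.25 = 2.25
E[X] = √2.25 = 1.5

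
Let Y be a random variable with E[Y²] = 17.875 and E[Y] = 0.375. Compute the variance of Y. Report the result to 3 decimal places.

17.734

Var(Y) = 17.875 − (0.375)² = 17.734375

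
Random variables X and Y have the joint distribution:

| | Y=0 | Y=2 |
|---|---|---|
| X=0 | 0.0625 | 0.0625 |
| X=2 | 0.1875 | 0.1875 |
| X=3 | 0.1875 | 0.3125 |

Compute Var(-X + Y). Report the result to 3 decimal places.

E[X] = 2.25,  E[Y] = 1.125,  E[XY] = 2.625
Var(X) = 6 − (2.25)² = 0.9375;  Var(Y) = 2.25 − (1.125)² = 0.984375
Cov(X,Y) = 2.625 − (2.25)(1.125) = 0.09375
Var(-X + Y) = (-1)²·0.9375 + (1)²·0.984375 + 2·(-1)·(1)·0.09375 = 1.734375

1.734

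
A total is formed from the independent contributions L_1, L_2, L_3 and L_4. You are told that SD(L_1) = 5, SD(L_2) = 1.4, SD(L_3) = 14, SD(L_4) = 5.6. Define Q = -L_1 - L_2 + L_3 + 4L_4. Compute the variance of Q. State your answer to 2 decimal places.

Var(L_1) = 25, Var(L_2) = 1.96, Var(L_3) = 196, Var(L_4) = 31.36
By independence, Var(Q) = (-1)²Var(L_1) + (-1)²Var(L_2) + (1)²Var(L_3) + (4)²Var(L_4)
= (-1)²·25 + (-1)²·1.96 + (1)²·196 + (4)²·31.36 = 724.72

724.72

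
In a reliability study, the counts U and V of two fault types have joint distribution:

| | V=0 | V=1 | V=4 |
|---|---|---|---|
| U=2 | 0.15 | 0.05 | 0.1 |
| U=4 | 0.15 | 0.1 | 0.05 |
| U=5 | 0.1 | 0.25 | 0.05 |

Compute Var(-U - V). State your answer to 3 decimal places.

E[U] = 3.8,  E[V] = 1.2,  E[UV] = 4.35
Var(U) = 16 − (3.8)² = 1.56;  Var(V) = 3.6 − (1.2)² = 2.16
Cov(U,V) = 4.35 − (3.8)(1.2) = -0.21
Var(-U - V) = (-1)²·1.56 + (-1)²·2.16 + 2·(-1)·(-1)·-0.21 = 3.3

3.300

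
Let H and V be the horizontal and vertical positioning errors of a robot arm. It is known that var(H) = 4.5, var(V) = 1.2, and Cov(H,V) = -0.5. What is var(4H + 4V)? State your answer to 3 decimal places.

75.200

var(4H + 4V) = (4)²·var(H) + (4)²·var(V) + 2·(4)·(4)·Cov(H,V)
= 16·4.5 + 16·1.2 + 32·-0.5 = 75.2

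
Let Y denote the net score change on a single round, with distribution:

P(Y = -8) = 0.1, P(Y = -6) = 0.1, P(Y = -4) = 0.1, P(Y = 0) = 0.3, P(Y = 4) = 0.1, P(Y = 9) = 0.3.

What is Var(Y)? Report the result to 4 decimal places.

35.8100

E[Y] = (-8)(0.1) + (-6)(0.1) + (-4)(0.1) + (0)(0.3) + (4)(0.1) + (9)(0.3) = 1.3
E[Y²] = (-8)²(0.1) + (-6)²(0.1) + (-4)²(0.1) + (0)²(0.3) + (4)²(0.1) + (9)²(0.3) = 37.5
Var(Y) = E[Y²] − (E[Y])² = 37.5 − (1.3)² = 35.81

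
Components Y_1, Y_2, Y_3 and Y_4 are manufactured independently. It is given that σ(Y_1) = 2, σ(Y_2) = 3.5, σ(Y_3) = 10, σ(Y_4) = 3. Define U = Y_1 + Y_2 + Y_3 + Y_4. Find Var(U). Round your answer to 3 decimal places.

125.250

Var(Y_1) = 4, Var(Y_2) = 12.25, Var(Y_3) = 100, Var(Y_4) = 9
By independence, Var(U) = (1)²Var(Y_1) + (1)²Var(Y_2) + (1)²Var(Y_3) + (1)²Var(Y_4)
= (1)²·4 + (1)²·12.25 + (1)²·100 + (1)²·9 = 125.25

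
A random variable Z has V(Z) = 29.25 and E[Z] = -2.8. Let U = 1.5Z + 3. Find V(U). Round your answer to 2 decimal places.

V(1.5Z + 3) = (1.5)²·V(Z) = 2.25·29.25 = 65.8125

65.81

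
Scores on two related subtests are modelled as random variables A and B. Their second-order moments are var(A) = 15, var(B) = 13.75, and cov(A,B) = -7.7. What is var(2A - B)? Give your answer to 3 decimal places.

var(2A - B) = (2)²·var(A) + (-1)²·var(B) + 2·(2)·(-1)·cov(A,B)
= 4·15 + 1·13.75 + -4·-7.7 = 104.55

104.550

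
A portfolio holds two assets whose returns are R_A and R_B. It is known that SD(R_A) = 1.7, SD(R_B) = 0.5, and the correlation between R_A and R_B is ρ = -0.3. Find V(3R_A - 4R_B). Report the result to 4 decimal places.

36.1300

V(R_A) = (1.7)² = 2.89;  V(R_B) = (0.5)² = 0.25
Cov(R_A,R_B) = ρ·SD(R_A)·SD(R_B) = -0.3·1.7·0.5 = -0.255
V(3R_A - 4R_B) = (3)²·V(R_A) + (-4)²·V(R_B) + 2·(3)·(-4)·Cov(R_A,R_B)
= 9·2.89 + 16·0.25 + -24·-0.255 = 36.13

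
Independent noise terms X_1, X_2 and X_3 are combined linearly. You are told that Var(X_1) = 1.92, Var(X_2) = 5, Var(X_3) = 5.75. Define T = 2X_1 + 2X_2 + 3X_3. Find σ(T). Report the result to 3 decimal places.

8.912

By independence, Var(T) = (2)²Var(X_1) + (2)²Var(X_2) + (3)²Var(X_3)
= (2)²·1.92 + (2)²·5 + (3)²·5.75 = 79.43
σ(T) = √79.43 ≈ 8.912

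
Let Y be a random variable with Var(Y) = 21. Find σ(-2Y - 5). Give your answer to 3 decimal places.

Var(-2Y - 5) = (-2)²·21 = 84
σ(-2Y - 5) = √84 ≈ 9.165

9.165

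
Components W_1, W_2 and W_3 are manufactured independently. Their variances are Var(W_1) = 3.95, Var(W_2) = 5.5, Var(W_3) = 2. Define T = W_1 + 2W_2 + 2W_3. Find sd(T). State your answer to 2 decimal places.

By independence, Var(T) = (1)²Var(W_1) + (2)²Var(W_2) + (2)²Var(W_3)
= (1)²·3.95 + (2)²·5.5 + (2)²·2 = 33.95
sd(T) = √33.95 ≈ 5.83

5.83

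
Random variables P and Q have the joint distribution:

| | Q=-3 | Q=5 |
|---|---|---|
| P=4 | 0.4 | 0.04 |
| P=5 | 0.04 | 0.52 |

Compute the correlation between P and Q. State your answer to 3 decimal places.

0.838

E[P] = 4.56,  E[Q] = 1.48
E[PQ] = 8.4
cov(P,Q) = E[PQ] − E[P]E[Q] = 8.4 − (4.56)(1.48) = 1.6512
var(P) = 0.2464,  var(Q) = 15.7696
ρ = 1.6512 / √(0.2464·15.7696) ≈ 0.838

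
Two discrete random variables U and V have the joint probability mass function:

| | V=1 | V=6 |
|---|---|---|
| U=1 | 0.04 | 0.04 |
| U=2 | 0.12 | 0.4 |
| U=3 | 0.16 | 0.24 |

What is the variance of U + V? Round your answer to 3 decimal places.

E[U] = 2.32,  E[V] = 4.4,  E[UV] = 10.12
var(U) = 5.76 − (2.32)² = 0.3776;  var(V) = 24.8 − (4.4)² = 5.44
Cov(U,V) = 10.12 − (2.32)(4.4) = -0.088
var(U + V) = (1)²·0.3776 + (1)²·5.44 + 2·(1)·(1)·-0.088 = 5.6416

5.642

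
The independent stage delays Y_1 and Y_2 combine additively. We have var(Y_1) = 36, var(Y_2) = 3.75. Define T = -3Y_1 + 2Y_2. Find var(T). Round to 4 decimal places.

By independence, var(T) = (-3)²var(Y_1) + (2)²var(Y_2)
= (-3)²·36 + (2)²·3.75 = 339

339.0000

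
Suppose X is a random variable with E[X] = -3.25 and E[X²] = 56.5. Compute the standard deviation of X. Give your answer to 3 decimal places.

6.778

Var(X) = 56.5 − (-3.25)² = 45.9375
sd(X) = √45.9375 ≈ 6.778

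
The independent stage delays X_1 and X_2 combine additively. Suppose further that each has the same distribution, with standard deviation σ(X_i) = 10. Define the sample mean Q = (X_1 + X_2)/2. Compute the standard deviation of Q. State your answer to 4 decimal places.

7.0711

Var(X_i) = (10)² = 100
By independence, Var(Q) = (0.5)²Var(X_1) + (0.5)²Var(X_2)
= (0.5)²·100 + (0.5)²·100 = 50
σ(Q) = √50 ≈ 7.0711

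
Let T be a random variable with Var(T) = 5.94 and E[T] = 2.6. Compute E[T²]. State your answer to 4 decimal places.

E[T²] = Var(T) + (E[T])² = 5.94 + (2.6)² = 12.7

12.7000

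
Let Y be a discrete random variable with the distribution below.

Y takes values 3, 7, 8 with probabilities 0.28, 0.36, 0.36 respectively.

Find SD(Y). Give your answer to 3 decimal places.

2.065

E[Y] = (3)(0.28) + (7)(0.36) + (8)(0.36) = 6.24
E[Y²] = (3)²(0.28) + (7)²(0.36) + (8)²(0.36) = 43.2
var(Y) = E[Y²] − (E[Y])² = 43.2 − (6.24)² = 4.2624
SD(Y) = √4.2624 ≈ 2.065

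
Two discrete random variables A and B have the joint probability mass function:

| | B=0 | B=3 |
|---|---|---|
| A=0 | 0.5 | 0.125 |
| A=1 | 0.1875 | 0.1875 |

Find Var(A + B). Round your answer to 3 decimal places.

2.590

E[A] = 0.375,  E[B] = 0.9375,  E[AB] = 0.5625
Var(A) = 0.375 − (0.375)² = 0.234375;  Var(B) = 2.8125 − (0.9375)² = 1.93359375
Cov(A,B) = 0.5625 − (0.375)(0.9375) = 0.2109375
Var(A + B) = (1)²·0.234375 + (1)²·1.93359375 + 2·(1)·(1)·0.2109375 = 2.58984375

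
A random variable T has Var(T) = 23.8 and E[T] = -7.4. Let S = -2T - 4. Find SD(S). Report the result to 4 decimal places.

9.7570

Var(-2T - 4) = (-2)²·23.8 = 95.2
SD(S) = √95.2 ≈ 9.7570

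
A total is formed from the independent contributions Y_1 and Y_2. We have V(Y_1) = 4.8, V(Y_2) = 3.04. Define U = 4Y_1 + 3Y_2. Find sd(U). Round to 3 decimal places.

By independence, V(U) = (4)²V(Y_1) + (3)²V(Y_2)
= (4)²·4.8 + (3)²·3.04 = 104.16
sd(U) = √104.16 ≈ 10.206

10.206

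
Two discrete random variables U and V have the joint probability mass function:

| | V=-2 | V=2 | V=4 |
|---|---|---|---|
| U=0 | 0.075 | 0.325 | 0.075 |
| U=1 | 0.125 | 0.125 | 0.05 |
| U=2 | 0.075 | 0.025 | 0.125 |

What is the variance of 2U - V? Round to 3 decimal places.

7.790

E[U] = 0.75,  E[V] = 1.4,  E[UV] = 1
Var(U) = 1.2 − (0.75)² = 0.6375;  Var(V) = 7 − (1.4)² = 5.04
Cov(U,V) = 1 − (0.75)(1.4) = -0.05
Var(2U - V) = (2)²·0.6375 + (-1)²·5.04 + 2·(2)·(-1)·-0.05 = 7.79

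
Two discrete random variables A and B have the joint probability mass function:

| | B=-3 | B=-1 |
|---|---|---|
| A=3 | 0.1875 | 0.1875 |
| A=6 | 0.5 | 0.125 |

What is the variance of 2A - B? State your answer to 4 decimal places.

10.9844

E[A] = 4.875,  E[B] = -2.375,  E[AB] = -12
Var(A) = 25.875 − (4.875)² = 2.109375;  Var(B) = 6.5 − (-2.375)² = 0.859375
cov(A,B) = -12 − (4.875)(-2.375) = -0.421875
Var(2A - B) = (2)²·2.109375 + (-1)²·0.859375 + 2·(2)·(-1)·-0.421875 = 10.984375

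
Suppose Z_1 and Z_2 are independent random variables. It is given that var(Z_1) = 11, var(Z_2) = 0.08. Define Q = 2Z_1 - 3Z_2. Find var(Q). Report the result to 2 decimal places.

By independence, var(Q) = (2)²var(Z_1) + (-3)²var(Z_2)
= (2)²·11 + (-3)²·0.08 = 44.72

44.72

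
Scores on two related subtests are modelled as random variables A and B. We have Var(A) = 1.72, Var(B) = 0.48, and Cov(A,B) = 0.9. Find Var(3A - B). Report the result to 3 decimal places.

Var(3A - B) = (3)²·Var(A) + (-1)²·Var(B) + 2·(3)·(-1)·Cov(A,B)
= 9·1.72 + 1·0.48 + -6·0.9 = 10.56

10.560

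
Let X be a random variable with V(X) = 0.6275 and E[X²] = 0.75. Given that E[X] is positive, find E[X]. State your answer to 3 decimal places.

(E[X])² = E[X²] − V(X) = 0.75 − 0.6275 = 0.1225
E[X] = √0.1225 = 0.35

0.350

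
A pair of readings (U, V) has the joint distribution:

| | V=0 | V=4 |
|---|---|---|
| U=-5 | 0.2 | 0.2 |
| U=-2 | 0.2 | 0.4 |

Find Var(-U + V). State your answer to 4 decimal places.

E[U] = -3.2,  E[V] = 2.4,  E[UV] = -7.2
Var(U) = 12.4 − (-3.2)² = 2.16;  Var(V) = 9.6 − (2.4)² = 3.84
cov(U,V) = -7.2 − (-3.2)(2.4) = 0.48
Var(-U + V) = (-1)²·2.16 + (1)²·3.84 + 2·(-1)·(1)·0.48 = 5.04

5.0400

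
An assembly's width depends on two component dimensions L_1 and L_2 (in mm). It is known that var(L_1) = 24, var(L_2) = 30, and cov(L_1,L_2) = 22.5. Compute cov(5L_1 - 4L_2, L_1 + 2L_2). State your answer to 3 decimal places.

cov(5L_1 - 4L_2, L_1 + 2L_2) = (5)(1)var(L_1) + (-4)(2)var(L_2) + [(5)(2) + (-4)(1)]cov(L_1,L_2)
= 5·24 + -8·30 + 6·22.5 = 15

15.000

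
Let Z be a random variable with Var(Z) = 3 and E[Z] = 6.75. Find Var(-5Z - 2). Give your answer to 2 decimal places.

75.00

Var(-5Z - 2) = (-5)²·Var(Z) = 25·3 = 75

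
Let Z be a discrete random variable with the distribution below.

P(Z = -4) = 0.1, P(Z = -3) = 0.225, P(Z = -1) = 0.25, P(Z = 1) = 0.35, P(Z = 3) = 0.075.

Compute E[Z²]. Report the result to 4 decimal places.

E[Z²] = (-4)²(0.1) + (-3)²(0.225) + (-1)²(0.25) + (1)²(0.35) + (3)²(0.075) = 4.9

4.9000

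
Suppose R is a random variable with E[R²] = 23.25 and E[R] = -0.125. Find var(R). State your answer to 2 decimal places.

23.23

var(R) = 23.25 − (-0.125)² = 23.234375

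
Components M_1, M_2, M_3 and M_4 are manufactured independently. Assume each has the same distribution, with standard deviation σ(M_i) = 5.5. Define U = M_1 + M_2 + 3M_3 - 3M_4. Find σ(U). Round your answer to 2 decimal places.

24.60

var(M_i) = (5.5)² = 30.25
By independence, var(U) = (1)²var(M_1) + (1)²var(M_2) + (3)²var(M_3) + (-3)²var(M_4)
= (1)²·30.25 + (1)²·30.25 + (3)²·30.25 + (-3)²·30.25 = 605
σ(U) = √605 ≈ 24.60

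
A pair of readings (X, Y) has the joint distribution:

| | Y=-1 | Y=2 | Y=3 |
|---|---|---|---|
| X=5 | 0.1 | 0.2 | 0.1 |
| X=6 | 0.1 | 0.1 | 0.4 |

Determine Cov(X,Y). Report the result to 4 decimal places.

0.1600

E[X] = 5.6,  E[Y] = 1.9
E[XY] = 10.8
Cov(X,Y) = E[XY] − E[X]E[Y] = 10.8 − (5.6)(1.9) = 0.16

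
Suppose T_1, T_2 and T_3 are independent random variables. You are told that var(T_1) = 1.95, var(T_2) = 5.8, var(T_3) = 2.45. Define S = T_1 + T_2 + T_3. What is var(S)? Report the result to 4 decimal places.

By independence, var(S) = (1)²var(T_1) + (1)²var(T_2) + (1)²var(T_3)
= (1)²·1.95 + (1)²·5.8 + (1)²·2.45 = 10.2

10.2000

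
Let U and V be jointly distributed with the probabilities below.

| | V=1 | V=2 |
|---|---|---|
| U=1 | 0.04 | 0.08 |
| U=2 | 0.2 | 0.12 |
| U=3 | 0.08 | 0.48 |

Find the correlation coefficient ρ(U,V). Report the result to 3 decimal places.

0.310

E[U] = 2.44,  E[V] = 1.68
E[UV] = 4.2
Cov(U,V) = E[UV] − E[U]E[V] = 4.2 − (2.44)(1.68) = 0.1008
var(U) = 0.4864,  var(V) = 0.2176
ρ = 0.1008 / √(0.4864·0.2176) ≈ 0.310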